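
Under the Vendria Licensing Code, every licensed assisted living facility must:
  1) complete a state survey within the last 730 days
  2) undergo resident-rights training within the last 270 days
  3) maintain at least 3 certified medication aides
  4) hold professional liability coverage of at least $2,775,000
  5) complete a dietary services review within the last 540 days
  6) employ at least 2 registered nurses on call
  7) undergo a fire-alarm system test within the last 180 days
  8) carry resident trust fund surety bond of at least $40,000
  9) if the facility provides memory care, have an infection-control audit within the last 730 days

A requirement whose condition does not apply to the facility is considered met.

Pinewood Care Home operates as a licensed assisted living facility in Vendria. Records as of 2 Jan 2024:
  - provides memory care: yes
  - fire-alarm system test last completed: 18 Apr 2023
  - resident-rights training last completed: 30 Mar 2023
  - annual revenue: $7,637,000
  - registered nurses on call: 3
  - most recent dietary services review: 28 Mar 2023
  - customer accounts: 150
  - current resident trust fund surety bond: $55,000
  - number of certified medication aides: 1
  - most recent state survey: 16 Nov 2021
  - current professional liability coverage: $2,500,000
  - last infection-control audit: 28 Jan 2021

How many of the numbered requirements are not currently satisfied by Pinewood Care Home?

1. state survey 777 days ago vs limit 730 → not met
2. resident-rights training 278 days ago vs limit 270 → not met
3. certified medication aides 1 < 3 → not met
4. professional liability coverage $2,500,000 < $2,775,000 → not met
5. dietary services review 280 days ago vs limit 540 → met
6. registered nurses on call 3 ≥ 2 → met
7. fire-alarm system test 259 days ago vs limit 180 → not met
8. resident trust fund surety bond $55,000 ≥ $40,000 → met
9. condition 'provides memory care' holds; infection-control audit 1069 days ago vs limit 730 → not met
Not met: 6 of 9

6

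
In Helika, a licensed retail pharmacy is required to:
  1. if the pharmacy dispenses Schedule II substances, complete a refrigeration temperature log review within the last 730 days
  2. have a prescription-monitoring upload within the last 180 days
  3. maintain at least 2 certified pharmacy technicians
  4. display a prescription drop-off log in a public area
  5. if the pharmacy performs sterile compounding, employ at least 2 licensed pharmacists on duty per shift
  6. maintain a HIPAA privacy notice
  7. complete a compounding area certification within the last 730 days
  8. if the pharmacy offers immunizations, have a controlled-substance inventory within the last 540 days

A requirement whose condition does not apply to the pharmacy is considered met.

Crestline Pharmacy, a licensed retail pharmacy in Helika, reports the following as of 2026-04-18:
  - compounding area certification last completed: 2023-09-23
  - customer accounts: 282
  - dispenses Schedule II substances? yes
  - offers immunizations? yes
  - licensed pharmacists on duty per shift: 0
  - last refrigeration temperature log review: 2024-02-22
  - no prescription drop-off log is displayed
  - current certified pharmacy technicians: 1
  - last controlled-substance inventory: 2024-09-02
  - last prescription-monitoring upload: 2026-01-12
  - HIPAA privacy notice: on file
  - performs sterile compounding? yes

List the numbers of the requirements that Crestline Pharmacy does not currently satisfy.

1. condition 'dispenses Schedule II substances' holds; refrigeration temperature log review 786 days ago vs limit 730 → not met
2. prescription-monitoring upload 96 days ago vs limit 180 → met
3. certified pharmacy technicians 1 < 2 → not met
4. prescription drop-off log absent → not met
5. condition 'performs sterile compounding' holds; licensed pharmacists on duty per shift 0 < 2 → not met
6. HIPAA privacy notice present → met
7. compounding area certification 938 days ago vs limit 730 → not met
8. condition 'offers immunizations' holds; controlled-substance inventory 593 days ago vs limit 540 → not met
Not met: 1, 3, 4, 5, 7, 8

1, 3, 4, 5, 7, 8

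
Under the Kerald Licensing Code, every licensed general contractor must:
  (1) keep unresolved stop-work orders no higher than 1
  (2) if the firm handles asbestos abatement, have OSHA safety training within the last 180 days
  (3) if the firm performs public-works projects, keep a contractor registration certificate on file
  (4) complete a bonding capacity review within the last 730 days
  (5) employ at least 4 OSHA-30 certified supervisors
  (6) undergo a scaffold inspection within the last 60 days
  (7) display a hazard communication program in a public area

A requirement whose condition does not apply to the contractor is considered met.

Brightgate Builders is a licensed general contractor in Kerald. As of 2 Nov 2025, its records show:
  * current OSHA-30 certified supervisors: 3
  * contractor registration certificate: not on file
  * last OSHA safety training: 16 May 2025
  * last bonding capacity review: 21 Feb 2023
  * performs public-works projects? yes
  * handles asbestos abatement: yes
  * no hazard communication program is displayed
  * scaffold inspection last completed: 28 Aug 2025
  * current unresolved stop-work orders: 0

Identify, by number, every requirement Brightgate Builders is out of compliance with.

1. unresolved stop-work orders 0 ≤ 1 → met
2. condition 'handles asbestos abatement' holds; OSHA safety training 170 days ago vs limit 180 → met
3. condition 'performs public-works projects' holds; contractor registration certificate absent → not met
4. bonding capacity review 985 days ago vs limit 730 → not met
5. OSHA-30 certified supervisors 3 < 4 → not met
6. scaffold inspection 66 days ago vs limit 60 → not met
7. hazard communication program absent → not met
Not met: 3, 4, 5, 6, 7

3, 4, 5, 6, 7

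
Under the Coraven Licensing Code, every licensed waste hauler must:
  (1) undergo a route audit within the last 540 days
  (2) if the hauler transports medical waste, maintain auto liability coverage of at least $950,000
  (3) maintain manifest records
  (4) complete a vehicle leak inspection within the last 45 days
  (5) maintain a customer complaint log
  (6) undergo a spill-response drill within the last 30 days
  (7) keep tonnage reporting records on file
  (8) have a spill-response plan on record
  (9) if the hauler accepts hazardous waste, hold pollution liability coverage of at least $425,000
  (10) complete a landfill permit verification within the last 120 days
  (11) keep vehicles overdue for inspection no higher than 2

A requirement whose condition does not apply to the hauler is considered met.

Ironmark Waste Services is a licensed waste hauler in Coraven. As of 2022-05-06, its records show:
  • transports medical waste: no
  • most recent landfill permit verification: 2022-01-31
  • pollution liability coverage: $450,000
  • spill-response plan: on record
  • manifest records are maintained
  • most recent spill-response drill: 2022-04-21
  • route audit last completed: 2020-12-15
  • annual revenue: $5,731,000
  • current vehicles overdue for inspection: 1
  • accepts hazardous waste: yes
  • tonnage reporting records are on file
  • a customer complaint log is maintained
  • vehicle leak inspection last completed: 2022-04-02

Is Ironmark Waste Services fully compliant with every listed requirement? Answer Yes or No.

Yes

1. route audit 507 days ago vs limit 540 → met
2. condition 'transports medical waste' does not hold → requirement n/a → met
3. manifest records present → met
4. vehicle leak inspection 34 days ago vs limit 45 → met
5. customer complaint log present → met
6. spill-response drill 15 days ago vs limit 30 → met
7. tonnage reporting records present → met
8. spill-response plan present → met
9. condition 'accepts hazardous waste' holds; pollution liability coverage $450,000 ≥ $425,000 → met
10. landfill permit verification 95 days ago vs limit 120 → met
11. vehicles overdue for inspection 1 ≤ 2 → met
All met.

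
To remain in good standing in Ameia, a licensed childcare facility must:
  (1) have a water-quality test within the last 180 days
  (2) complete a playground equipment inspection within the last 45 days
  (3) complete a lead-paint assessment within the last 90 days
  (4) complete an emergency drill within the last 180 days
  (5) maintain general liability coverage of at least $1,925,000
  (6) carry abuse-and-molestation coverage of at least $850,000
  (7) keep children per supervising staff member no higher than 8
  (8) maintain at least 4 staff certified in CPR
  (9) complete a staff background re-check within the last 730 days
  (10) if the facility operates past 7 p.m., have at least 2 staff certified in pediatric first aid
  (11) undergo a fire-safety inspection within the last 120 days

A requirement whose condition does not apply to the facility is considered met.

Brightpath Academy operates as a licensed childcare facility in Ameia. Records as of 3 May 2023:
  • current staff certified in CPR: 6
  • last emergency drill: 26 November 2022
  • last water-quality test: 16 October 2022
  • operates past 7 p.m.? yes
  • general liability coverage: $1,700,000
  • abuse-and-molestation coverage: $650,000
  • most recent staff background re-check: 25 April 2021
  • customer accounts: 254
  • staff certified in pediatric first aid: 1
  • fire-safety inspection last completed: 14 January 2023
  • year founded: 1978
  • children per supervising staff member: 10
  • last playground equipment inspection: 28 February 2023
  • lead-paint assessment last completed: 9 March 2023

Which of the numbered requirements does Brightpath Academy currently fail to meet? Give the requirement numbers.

1. water-quality test 199 days ago vs limit 180 → not met
2. playground equipment inspection 64 days ago vs limit 45 → not met
3. lead-paint assessment 55 days ago vs limit 90 → met
4. emergency drill 158 days ago vs limit 180 → met
5. general liability coverage $1,700,000 < $1,925,000 → not met
6. abuse-and-molestation coverage $650,000 < $850,000 → not met
7. children per supervising staff member 10 > 8 → not met
8. staff certified in CPR 6 ≥ 4 → met
9. staff background re-check 738 days ago vs limit 730 → not met
10. condition 'operates past 7 p.m.' holds; staff certified in pediatric first aid 1 < 2 → not met
11. fire-safety inspection 109 days ago vs limit 120 → met
Not met: 1, 2, 5, 6, 7, 9, 10

1, 2, 5, 6, 7, 9, 10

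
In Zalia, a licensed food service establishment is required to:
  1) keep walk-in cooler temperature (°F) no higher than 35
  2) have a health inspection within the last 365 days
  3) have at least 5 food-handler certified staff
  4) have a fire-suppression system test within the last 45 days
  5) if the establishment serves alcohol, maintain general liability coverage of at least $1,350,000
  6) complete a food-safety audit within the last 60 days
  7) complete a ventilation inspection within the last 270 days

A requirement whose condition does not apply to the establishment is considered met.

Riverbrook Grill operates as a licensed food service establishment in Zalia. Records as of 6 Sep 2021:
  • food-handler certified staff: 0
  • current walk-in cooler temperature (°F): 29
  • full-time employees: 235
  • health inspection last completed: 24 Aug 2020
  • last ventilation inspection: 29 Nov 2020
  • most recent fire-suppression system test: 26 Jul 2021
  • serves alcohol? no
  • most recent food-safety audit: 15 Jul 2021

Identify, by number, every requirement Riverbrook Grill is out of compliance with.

1. walk-in cooler temperature (°F) 29 ≤ 35 → met
2. health inspection 378 days ago vs limit 365 → not met
3. food-handler certified staff 0 < 5 → not met
4. fire-suppression system test 42 days ago vs limit 45 → met
5. condition 'serves alcohol' does not hold → requirement n/a → met
6. food-safety audit 53 days ago vs limit 60 → met
7. ventilation inspection 281 days ago vs limit 270 → not met
Not met: 2, 3, 7

2, 3, 7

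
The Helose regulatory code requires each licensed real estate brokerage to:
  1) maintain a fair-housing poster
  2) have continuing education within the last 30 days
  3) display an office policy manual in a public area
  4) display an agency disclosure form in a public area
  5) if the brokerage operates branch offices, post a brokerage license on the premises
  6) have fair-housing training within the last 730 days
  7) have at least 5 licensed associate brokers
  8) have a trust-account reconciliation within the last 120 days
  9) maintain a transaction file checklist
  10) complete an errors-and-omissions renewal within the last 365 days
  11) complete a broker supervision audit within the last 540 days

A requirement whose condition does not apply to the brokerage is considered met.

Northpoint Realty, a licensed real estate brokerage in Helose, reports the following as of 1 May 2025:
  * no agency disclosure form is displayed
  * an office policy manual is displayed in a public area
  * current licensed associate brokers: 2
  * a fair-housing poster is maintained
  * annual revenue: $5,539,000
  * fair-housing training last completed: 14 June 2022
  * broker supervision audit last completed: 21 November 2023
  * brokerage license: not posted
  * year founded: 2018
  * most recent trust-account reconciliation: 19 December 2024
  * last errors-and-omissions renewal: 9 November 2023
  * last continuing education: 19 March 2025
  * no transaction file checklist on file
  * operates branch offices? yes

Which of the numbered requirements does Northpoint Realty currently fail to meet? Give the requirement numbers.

2, 4, 5, 6, 7, 8, 9, 10

1. fair-housing poster present → met
2. continuing education 43 days ago vs limit 30 → not met
3. office policy manual present → met
4. agency disclosure form absent → not met
5. condition 'operates branch offices' holds; brokerage license absent → not met
6. fair-housing training 1052 days ago vs limit 730 → not met
7. licensed associate brokers 2 < 5 → not met
8. trust-account reconciliation 133 days ago vs limit 120 → not met
9. transaction file checklist absent → not met
10. errors-and-omissions renewal 539 days ago vs limit 365 → not met
11. broker supervision audit 527 days ago vs limit 540 → met
Not met: 2, 4, 5, 6, 7, 8, 9, 10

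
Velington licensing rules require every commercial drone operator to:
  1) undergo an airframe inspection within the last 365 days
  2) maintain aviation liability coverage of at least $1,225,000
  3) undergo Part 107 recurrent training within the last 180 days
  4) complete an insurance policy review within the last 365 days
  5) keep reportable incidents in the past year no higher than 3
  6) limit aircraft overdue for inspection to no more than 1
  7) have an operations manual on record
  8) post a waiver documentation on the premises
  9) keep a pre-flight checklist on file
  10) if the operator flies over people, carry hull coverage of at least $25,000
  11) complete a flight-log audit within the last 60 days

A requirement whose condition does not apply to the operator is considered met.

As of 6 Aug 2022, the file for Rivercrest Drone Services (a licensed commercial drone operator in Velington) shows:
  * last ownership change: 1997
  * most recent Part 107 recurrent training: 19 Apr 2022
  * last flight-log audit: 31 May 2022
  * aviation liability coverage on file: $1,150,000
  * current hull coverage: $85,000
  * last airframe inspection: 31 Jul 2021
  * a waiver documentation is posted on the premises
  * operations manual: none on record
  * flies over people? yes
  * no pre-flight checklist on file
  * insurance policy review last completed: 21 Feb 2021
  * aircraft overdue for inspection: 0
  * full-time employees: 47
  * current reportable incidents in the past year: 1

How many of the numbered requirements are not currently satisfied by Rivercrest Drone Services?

1. airframe inspection 371 days ago vs limit 365 → not met
2. aviation liability coverage $1,150,000 < $1,225,000 → not met
3. Part 107 recurrent training 109 days ago vs limit 180 → met
4. insurance policy review 531 days ago vs limit 365 → not met
5. reportable incidents in the past year 1 ≤ 3 → met
6. aircraft overdue for inspection 0 ≤ 1 → met
7. operations manual absent → not met
8. waiver documentation present → met
9. pre-flight checklist absent → not met
10. condition 'flies over people' holds; hull coverage $85,000 ≥ $25,000 → met
11. flight-log audit 67 days ago vs limit 60 → not met
Not met: 6 of 11

6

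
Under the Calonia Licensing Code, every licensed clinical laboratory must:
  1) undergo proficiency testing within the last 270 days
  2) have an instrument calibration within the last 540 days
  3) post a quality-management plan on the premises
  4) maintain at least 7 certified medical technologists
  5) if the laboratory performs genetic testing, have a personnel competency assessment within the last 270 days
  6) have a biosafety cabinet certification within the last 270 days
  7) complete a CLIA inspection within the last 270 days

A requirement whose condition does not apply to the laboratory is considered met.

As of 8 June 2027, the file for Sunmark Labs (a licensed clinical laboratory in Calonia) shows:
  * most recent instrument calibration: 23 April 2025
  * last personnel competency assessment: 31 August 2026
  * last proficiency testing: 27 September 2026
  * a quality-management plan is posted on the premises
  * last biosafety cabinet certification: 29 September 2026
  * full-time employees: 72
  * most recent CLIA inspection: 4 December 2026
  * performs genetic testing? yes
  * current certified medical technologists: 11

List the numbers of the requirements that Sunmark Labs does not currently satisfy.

2, 5

1. proficiency testing 254 days ago vs limit 270 → met
2. instrument calibration 776 days ago vs limit 540 → not met
3. quality-management plan present → met
4. certified medical technologists 11 ≥ 7 → met
5. condition 'performs genetic testing' holds; personnel competency assessment 281 days ago vs limit 270 → not met
6. biosafety cabinet certification 252 days ago vs limit 270 → met
7. CLIA inspection 186 days ago vs limit 270 → met
Not met: 2, 5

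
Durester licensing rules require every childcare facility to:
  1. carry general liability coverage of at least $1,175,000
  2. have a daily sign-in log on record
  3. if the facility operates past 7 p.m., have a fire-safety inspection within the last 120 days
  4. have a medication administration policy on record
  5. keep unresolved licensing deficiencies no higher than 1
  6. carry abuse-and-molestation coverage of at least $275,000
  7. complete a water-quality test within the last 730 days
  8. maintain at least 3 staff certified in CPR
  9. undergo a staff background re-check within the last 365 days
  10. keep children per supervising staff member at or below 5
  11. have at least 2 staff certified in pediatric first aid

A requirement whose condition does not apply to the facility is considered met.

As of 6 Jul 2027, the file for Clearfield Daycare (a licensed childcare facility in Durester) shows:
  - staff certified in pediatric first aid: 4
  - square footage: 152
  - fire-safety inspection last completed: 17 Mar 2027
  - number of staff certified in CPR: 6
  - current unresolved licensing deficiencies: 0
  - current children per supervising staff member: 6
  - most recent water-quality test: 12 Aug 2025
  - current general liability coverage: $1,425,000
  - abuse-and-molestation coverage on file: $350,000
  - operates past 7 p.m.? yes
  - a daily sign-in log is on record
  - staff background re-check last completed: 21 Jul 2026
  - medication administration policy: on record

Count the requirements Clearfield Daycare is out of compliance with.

1. general liability coverage $1,425,000 ≥ $1,175,000 → met
2. daily sign-in log present → met
3. condition 'operates past 7 p.m.' holds; fire-safety inspection 111 days ago vs limit 120 → met
4. medication administration policy present → met
5. unresolved licensing deficiencies 0 ≤ 1 → met
6. abuse-and-molestation coverage $350,000 ≥ $275,000 → met
7. water-quality test 693 days ago vs limit 730 → met
8. staff certified in CPR 6 ≥ 3 → met
9. staff background re-check 350 days ago vs limit 365 → met
10. children per supervising staff member 6 > 5 → not met
11. staff certified in pediatric first aid 4 ≥ 2 → met
Not met: 1 of 11

1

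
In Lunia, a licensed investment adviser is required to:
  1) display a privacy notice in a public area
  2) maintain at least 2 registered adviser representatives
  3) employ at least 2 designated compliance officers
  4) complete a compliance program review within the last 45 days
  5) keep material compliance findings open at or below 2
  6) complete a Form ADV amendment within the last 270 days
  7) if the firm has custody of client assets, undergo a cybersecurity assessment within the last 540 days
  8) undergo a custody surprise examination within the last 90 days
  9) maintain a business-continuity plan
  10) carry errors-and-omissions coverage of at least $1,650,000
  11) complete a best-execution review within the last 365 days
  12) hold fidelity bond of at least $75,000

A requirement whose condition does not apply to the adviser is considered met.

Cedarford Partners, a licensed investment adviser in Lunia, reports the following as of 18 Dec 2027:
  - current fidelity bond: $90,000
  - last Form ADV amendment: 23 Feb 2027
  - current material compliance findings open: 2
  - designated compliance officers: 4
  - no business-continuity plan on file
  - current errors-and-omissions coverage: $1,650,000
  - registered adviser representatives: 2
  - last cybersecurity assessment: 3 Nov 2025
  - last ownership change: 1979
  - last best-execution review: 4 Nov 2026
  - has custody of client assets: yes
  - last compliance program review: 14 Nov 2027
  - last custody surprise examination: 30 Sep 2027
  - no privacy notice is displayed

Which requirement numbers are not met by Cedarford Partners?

1, 6, 7, 9, 11

1. privacy notice absent → not met
2. registered adviser representatives 2 ≥ 2 → met
3. designated compliance officers 4 ≥ 2 → met
4. compliance program review 34 days ago vs limit 45 → met
5. material compliance findings open 2 ≤ 2 → met
6. Form ADV amendment 298 days ago vs limit 270 → not met
7. condition 'has custody of client assets' holds; cybersecurity assessment 775 days ago vs limit 540 → not met
8. custody surprise examination 79 days ago vs limit 90 → met
9. business-continuity plan absent → not met
10. errors-and-omissions coverage $1,650,000 ≥ $1,650,000 → met
11. best-execution review 409 days ago vs limit 365 → not met
12. fidelity bond $90,000 ≥ $75,000 → met
Not met: 1, 6, 7, 9, 11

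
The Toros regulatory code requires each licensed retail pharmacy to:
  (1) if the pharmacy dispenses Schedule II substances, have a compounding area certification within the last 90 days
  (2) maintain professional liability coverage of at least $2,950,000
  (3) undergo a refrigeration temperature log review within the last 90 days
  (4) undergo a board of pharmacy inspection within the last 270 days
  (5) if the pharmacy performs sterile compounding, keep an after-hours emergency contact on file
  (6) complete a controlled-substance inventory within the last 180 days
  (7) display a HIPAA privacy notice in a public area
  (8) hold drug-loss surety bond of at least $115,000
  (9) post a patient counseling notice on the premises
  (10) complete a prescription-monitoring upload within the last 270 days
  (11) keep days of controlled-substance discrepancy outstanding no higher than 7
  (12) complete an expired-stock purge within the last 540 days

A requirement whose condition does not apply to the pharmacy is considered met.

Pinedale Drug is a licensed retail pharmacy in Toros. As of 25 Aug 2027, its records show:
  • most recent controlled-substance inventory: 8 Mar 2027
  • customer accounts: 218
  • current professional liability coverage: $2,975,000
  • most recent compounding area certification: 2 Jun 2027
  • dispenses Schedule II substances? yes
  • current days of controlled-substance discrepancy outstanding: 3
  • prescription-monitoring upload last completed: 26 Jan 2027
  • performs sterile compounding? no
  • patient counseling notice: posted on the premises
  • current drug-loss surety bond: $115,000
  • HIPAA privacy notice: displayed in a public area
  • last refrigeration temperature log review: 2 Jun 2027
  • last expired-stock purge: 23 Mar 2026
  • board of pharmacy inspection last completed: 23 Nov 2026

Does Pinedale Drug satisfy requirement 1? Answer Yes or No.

1. condition 'dispenses Schedule II substances' holds; compounding area certification 84 days ago vs limit 90 → met

Yes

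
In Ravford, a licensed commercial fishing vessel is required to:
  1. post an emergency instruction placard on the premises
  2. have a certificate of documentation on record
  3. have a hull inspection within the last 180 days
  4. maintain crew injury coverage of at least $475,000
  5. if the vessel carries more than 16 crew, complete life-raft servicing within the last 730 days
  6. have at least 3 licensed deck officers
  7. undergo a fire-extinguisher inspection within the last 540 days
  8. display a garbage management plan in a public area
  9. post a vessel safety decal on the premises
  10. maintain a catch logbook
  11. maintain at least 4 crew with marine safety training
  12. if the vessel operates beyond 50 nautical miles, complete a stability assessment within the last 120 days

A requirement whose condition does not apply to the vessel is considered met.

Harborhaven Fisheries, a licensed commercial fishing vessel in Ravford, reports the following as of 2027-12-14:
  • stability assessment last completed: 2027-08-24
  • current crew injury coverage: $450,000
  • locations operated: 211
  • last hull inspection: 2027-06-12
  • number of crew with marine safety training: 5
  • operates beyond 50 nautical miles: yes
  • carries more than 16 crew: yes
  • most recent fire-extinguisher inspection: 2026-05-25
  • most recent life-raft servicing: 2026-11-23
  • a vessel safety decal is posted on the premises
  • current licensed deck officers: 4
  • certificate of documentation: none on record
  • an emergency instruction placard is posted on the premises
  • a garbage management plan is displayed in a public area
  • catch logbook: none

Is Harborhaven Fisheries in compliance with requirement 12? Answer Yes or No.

12. condition 'operates beyond 50 nautical miles' holds; stability assessment 112 days ago vs limit 120 → met

Yes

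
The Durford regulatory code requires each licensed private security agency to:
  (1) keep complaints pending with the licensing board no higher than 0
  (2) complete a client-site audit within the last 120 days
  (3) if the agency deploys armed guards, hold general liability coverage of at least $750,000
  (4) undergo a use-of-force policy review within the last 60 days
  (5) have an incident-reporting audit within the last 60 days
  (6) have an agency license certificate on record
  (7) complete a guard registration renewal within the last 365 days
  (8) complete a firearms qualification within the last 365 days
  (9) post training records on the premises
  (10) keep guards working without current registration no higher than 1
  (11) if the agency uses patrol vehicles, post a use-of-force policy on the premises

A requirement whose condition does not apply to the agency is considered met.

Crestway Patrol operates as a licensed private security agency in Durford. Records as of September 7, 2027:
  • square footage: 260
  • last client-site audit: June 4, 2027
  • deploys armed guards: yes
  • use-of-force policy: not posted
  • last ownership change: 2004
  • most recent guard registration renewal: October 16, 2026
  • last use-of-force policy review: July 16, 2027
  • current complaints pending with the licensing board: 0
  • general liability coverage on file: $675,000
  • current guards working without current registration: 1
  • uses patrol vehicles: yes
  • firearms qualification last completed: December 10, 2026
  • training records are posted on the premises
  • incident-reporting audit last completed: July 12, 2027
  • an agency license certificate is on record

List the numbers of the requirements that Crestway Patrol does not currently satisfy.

1. complaints pending with the licensing board 0 ≤ 0 → met
2. client-site audit 95 days ago vs limit 120 → met
3. condition 'deploys armed guards' holds; general liability coverage $675,000 < $750,000 → not met
4. use-of-force policy review 53 days ago vs limit 60 → met
5. incident-reporting audit 57 days ago vs limit 60 → met
6. agency license certificate present → met
7. guard registration renewal 326 days ago vs limit 365 → met
8. firearms qualification 271 days ago vs limit 365 → met
9. training records present → met
10. guards working without current registration 1 ≤ 1 → met
11. condition 'uses patrol vehicles' holds; use-of-force policy absent → not met
Not met: 3, 11

3, 11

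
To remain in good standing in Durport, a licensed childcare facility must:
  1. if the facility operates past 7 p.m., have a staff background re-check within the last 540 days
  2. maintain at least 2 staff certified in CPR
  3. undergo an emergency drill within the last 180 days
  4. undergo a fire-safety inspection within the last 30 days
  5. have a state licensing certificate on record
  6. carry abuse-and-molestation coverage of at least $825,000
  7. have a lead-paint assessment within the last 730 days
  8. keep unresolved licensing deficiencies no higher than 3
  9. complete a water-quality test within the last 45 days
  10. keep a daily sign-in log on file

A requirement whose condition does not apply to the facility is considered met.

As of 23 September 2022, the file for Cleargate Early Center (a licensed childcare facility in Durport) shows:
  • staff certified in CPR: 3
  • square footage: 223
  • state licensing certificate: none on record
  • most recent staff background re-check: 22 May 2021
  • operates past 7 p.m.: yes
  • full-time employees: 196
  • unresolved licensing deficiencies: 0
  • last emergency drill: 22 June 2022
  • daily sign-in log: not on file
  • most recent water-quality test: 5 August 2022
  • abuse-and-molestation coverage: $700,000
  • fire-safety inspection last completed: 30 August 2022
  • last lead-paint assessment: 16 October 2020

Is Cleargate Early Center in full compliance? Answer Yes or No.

No

1. condition 'operates past 7 p.m.' holds; staff background re-check 489 days ago vs limit 540 → met
2. staff certified in CPR 3 ≥ 2 → met
3. emergency drill 93 days ago vs limit 180 → met
4. fire-safety inspection 24 days ago vs limit 30 → met
5. state licensing certificate absent → not met
6. abuse-and-molestation coverage $700,000 < $825,000 → not met
7. lead-paint assessment 707 days ago vs limit 730 → met
8. unresolved licensing deficiencies 0 ≤ 3 → met
9. water-quality test 49 days ago vs limit 45 → not met
10. daily sign-in log absent → not met
Not met: 5, 6, 9, 10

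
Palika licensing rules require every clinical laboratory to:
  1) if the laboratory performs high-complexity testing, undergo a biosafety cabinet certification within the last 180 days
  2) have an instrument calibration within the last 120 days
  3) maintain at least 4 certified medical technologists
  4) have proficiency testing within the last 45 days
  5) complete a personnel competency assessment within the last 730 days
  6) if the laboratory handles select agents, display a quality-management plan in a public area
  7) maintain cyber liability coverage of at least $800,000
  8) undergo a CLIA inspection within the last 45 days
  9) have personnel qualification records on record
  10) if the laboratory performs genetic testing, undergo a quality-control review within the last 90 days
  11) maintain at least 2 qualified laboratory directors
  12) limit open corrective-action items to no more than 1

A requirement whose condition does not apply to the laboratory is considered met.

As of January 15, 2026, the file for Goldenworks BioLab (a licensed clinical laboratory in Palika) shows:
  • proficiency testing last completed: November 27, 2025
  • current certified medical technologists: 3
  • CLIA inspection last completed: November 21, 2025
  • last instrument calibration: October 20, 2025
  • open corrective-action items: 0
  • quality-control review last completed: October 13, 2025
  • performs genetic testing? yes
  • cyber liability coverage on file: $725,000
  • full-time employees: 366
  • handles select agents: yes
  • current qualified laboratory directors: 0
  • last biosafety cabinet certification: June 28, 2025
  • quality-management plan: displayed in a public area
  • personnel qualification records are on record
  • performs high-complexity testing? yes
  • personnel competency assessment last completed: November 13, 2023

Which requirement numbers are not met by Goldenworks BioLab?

1. condition 'performs high-complexity testing' holds; biosafety cabinet certification 201 days ago vs limit 180 → not met
2. instrument calibration 87 days ago vs limit 120 → met
3. certified medical technologists 3 < 4 → not met
4. proficiency testing 49 days ago vs limit 45 → not met
5. personnel competency assessment 794 days ago vs limit 730 → not met
6. condition 'handles select agents' holds; quality-management plan present → met
7. cyber liability coverage $725,000 < $800,000 → not met
8. CLIA inspection 55 days ago vs limit 45 → not met
9. personnel qualification records present → met
10. condition 'performs genetic testing' holds; quality-control review 94 days ago vs limit 90 → not met
11. qualified laboratory directors 0 < 2 → not met
12. open corrective-action items 0 ≤ 1 → met
Not met: 1, 3, 4, 5, 7, 8, 10, 11

1, 3, 4, 5, 7, 8, 10, 11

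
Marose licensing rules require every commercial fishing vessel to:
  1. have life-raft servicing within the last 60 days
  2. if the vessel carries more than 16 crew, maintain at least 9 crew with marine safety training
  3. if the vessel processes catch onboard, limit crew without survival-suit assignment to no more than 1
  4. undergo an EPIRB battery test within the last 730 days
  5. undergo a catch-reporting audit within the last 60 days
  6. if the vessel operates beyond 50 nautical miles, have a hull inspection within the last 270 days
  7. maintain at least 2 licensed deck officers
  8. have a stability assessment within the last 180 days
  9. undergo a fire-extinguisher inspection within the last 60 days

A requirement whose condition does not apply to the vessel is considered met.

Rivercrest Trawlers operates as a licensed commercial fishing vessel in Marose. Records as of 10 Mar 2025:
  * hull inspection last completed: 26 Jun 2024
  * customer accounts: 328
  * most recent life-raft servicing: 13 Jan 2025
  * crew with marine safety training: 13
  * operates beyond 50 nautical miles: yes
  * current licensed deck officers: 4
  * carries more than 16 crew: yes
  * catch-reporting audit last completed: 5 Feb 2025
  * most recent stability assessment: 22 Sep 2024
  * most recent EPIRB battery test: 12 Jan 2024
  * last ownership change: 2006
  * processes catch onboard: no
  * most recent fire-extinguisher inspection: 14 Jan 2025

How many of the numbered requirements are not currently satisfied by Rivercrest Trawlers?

0

1. life-raft servicing 56 days ago vs limit 60 → met
2. condition 'carries more than 16 crew' holds; crew with marine safety training 13 ≥ 9 → met
3. condition 'processes catch onboard' does not hold → requirement n/a → met
4. EPIRB battery test 423 days ago vs limit 730 → met
5. catch-reporting audit 33 days ago vs limit 60 → met
6. condition 'operates beyond 50 nautical miles' holds; hull inspection 257 days ago vs limit 270 → met
7. licensed deck officers 4 ≥ 2 → met
8. stability assessment 169 days ago vs limit 180 → met
9. fire-extinguisher inspection 55 days ago vs limit 60 → met
Not met: 0 of 9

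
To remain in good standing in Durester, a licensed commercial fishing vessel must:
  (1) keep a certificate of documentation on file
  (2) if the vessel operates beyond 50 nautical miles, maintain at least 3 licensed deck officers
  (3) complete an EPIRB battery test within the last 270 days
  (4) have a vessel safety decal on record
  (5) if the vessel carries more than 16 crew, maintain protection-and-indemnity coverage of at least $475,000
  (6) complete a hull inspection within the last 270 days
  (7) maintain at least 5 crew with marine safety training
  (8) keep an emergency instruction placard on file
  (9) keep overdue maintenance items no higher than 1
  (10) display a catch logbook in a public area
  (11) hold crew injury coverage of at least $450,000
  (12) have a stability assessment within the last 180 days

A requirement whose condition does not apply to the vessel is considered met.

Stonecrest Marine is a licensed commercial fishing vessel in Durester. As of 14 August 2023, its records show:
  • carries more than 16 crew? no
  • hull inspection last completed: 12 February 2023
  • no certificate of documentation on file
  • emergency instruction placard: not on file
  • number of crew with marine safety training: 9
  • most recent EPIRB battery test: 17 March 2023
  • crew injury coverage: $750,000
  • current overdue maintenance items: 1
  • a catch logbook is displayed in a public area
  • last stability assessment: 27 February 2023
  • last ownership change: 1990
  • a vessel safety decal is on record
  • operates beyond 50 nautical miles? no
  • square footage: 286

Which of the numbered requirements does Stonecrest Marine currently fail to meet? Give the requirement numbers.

1, 8

1. certificate of documentation absent → not met
2. condition 'operates beyond 50 nautical miles' does not hold → requirement n/a → met
3. EPIRB battery test 150 days ago vs limit 270 → met
4. vessel safety decal present → met
5. condition 'carries more than 16 crew' does not hold → requirement n/a → met
6. hull inspection 183 days ago vs limit 270 → met
7. crew with marine safety training 9 ≥ 5 → met
8. emergency instruction placard absent → not met
9. overdue maintenance items 1 ≤ 1 → met
10. catch logbook present → met
11. crew injury coverage $750,000 ≥ $450,000 → met
12. stability assessment 168 days ago vs limit 180 → met
Not met: 1, 8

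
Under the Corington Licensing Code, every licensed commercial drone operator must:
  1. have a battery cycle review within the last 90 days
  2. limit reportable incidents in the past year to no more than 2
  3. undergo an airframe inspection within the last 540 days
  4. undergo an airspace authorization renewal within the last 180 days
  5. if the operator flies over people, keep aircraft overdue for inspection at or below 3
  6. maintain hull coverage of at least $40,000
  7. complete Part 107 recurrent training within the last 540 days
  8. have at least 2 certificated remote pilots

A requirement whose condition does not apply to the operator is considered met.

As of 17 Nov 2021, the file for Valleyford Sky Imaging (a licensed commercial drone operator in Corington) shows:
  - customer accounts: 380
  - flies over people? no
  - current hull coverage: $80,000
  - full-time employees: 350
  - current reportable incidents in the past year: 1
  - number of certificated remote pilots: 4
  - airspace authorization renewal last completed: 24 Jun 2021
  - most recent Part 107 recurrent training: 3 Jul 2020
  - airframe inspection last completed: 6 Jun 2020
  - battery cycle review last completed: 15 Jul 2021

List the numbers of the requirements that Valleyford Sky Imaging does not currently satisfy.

1. battery cycle review 125 days ago vs limit 90 → not met
2. reportable incidents in the past year 1 ≤ 2 → met
3. airframe inspection 529 days ago vs limit 540 → met
4. airspace authorization renewal 146 days ago vs limit 180 → met
5. condition 'flies over people' does not hold → requirement n/a → met
6. hull coverage $80,000 ≥ $40,000 → met
7. Part 107 recurrent training 502 days ago vs limit 540 → met
8. certificated remote pilots 4 ≥ 2 → met
Not met: 1

1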